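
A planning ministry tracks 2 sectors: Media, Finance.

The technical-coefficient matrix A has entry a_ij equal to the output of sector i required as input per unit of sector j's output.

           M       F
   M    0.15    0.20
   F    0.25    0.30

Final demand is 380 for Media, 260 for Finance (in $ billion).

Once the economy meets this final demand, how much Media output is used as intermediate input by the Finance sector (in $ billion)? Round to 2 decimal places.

z_MF = 115.96

I − A =
  [   0.85    -0.20]
  [  -0.25     0.70]
det(I−A) = (0.85)(0.70) − (-0.20)(-0.25) = 0.5450
adj(I−A) = [[0.70, 0.20], [0.25, 0.85]]
(I − A)⁻¹ = adj(I−A) / det(I−A) ≈
  [   1.2844     0.3670]
  [   0.4587     1.5596]
First solve x = (I − A)⁻¹ d = adj(I−A)·d / det(I−A); in particular x_F = (0.25·380 + 0.85·260) / 0.5450 = 316.00 / 0.5450 ≈ 579.8165.
Intermediate flow from M to F: z_MF = a_MF · x_F = 0.20 × 316.00 / 0.5450 = 63.20 / 0.5450 ≈ 115.96.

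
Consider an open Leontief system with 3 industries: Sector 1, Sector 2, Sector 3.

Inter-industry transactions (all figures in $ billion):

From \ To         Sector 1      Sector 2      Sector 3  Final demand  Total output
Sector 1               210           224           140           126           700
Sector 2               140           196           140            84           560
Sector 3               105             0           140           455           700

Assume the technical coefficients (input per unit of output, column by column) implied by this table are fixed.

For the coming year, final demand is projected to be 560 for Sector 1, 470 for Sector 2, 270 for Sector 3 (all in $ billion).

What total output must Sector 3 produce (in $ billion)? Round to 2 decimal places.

x_3 = 685.47

Technical coefficients a_ij = z_ij / X_j:
  a_11 = 210/700 = 0.30, a_21 = 140/700 = 0.20, a_31 = 105/700 = 0.15
  a_12 = 224/560 = 0.40, a_22 = 196/560 = 0.35, a_32 = 0/560 = 0.00
  a_13 = 140/700 = 0.20, a_23 = 140/700 = 0.20, a_33 = 140/700 = 0.20
I − A =
  [   0.70    -0.40    -0.20]
  [  -0.20     0.65    -0.20]
  [  -0.15     0.00     0.80]
Cofactors of I−A, C_ij = (−1)^(i+j)·(minor ij) (rows/columns in the sector order above):
  C_11 = (0.65)(0.80) − (-0.20)(0.00) = 0.5200
  C_12 = −[(-0.20)(0.80) − (-0.20)(-0.15)] = 0.1900
  C_13 = (-0.20)(0.00) − (0.65)(-0.15) = 0.0975
  C_21 = −[(-0.40)(0.80) − (-0.20)(0.00)] = 0.3200
  C_22 = (0.70)(0.80) − (-0.20)(-0.15) = 0.5300
  C_23 = −[(0.70)(0.00) − (-0.40)(-0.15)] = 0.0600
  C_31 = (-0.40)(-0.20) − (-0.20)(0.65) = 0.2100
  C_32 = −[(0.70)(-0.20) − (-0.20)(-0.20)] = 0.1800
  C_33 = (0.70)(0.65) − (-0.40)(-0.20) = 0.3750
det(I−A) = Σ_j (I−A)_1j·C_1j = (0.70)(0.5200) + (-0.40)(0.1900) + (-0.20)(0.0975) = 0.2685
adj(I−A) = Cᵀ =
  [ 0.5200   0.3200   0.2100]
  [ 0.1900   0.5300   0.1800]
  [ 0.0975   0.0600   0.3750]
(I − A)⁻¹ = adj(I−A) / det(I−A) ≈
  [   1.9367     1.1918     0.7821]
  [   0.7076     1.9739     0.6704]
  [   0.3631     0.2235     1.3966]
x = (I − A)⁻¹ d = adj(I−A)·d / det(I−A), with det(I−A) = 0.2685:
  x_1 = (0.5200·560 + 0.3200·470 + 0.2100·270) / 0.2685 = 498.30 / 0.2685 ≈ 1855.87
  x_2 = (0.1900·560 + 0.5300·470 + 0.1800·270) / 0.2685 = 404.10 / 0.2685 ≈ 1505.03
  x_3 = (0.0975·560 + 0.0600·470 + 0.3750·270) / 0.2685 = 184.05 / 0.2685 ≈ 685.47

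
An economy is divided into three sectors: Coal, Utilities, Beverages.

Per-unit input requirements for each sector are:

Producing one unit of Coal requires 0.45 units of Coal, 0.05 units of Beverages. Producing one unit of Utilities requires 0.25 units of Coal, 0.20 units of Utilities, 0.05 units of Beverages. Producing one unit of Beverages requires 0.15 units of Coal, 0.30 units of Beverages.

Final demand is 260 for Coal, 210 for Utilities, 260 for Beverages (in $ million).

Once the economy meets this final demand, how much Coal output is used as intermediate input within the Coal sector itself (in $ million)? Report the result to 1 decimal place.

I − A =
  [   0.55    -0.25    -0.15]
  [   0.00     0.80     0.00]
  [  -0.05    -0.05     0.70]
Cofactors of I−A, C_ij = (−1)^(i+j)·(minor ij) (rows/columns in the sector order above):
  C_11 = (0.80)(0.70) − (0.00)(-0.05) = 0.5600
  C_12 = −[(0.00)(0.70) − (0.00)(-0.05)] = 0.0000
  C_13 = (0.00)(-0.05) − (0.80)(-0.05) = 0.0400
  C_21 = −[(-0.25)(0.70) − (-0.15)(-0.05)] = 0.1825
  C_22 = (0.55)(0.70) − (-0.15)(-0.05) = 0.3775
  C_23 = −[(0.55)(-0.05) − (-0.25)(-0.05)] = 0.0400
  C_31 = (-0.25)(0.00) − (-0.15)(0.80) = 0.1200
  C_32 = −[(0.55)(0.00) − (-0.15)(0.00)] = 0.0000
  C_33 = (0.55)(0.80) − (-0.25)(0.00) = 0.4400
det(I−A) = Σ_j (I−A)_1j·C_1j = (0.55)(0.5600) + (-0.25)(0.0000) + (-0.15)(0.0400) = 0.3020
adj(I−A) = Cᵀ =
  [ 0.5600   0.1825   0.1200]
  [ 0.0000   0.3775   0.0000]
  [ 0.0400   0.0400   0.4400]
(I − A)⁻¹ = adj(I−A) / det(I−A) ≈
  [   1.8543     0.6043     0.3974]
  [   0.0000     1.2500     0.0000]
  [   0.1325     0.1325     1.4570]
First solve x = (I − A)⁻¹ d = adj(I−A)·d / det(I−A); in particular x_C = (0.5600·260 + 0.1825·210 + 0.1200·260) / 0.3020 = 215.125 / 0.3020 ≈ 712.334.
Intermediate flow from C to C: z_CC = a_CC · x_C = 0.45 × 215.125 / 0.3020 = 96.80625 / 0.3020 ≈ 320.6.

z_CC = 320.6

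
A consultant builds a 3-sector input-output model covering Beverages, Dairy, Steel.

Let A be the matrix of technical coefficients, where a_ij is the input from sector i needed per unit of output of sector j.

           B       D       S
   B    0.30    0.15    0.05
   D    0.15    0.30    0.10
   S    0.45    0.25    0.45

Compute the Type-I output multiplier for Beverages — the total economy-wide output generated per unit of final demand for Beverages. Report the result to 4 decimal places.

I − A =
  [   0.70    -0.15    -0.05]
  [  -0.15     0.70    -0.10]
  [  -0.45    -0.25     0.55]
Cofactors of I−A, C_ij = (−1)^(i+j)·(minor ij) (rows/columns in the sector order above):
  C_11 = (0.70)(0.55) − (-0.10)(-0.25) = 0.3600
  C_12 = −[(-0.15)(0.55) − (-0.10)(-0.45)] = 0.1275
  C_13 = (-0.15)(-0.25) − (0.70)(-0.45) = 0.3525
  C_21 = −[(-0.15)(0.55) − (-0.05)(-0.25)] = 0.0950
  C_22 = (0.70)(0.55) − (-0.05)(-0.45) = 0.3625
  C_23 = −[(0.70)(-0.25) − (-0.15)(-0.45)] = 0.2425
  C_31 = (-0.15)(-0.10) − (-0.05)(0.70) = 0.0500
  C_32 = −[(0.70)(-0.10) − (-0.05)(-0.15)] = 0.0775
  C_33 = (0.70)(0.70) − (-0.15)(-0.15) = 0.4675
det(I−A) = Σ_j (I−A)_1j·C_1j = (0.70)(0.3600) + (-0.15)(0.1275) + (-0.05)(0.3525) = 0.21525
adj(I−A) = Cᵀ =
  [ 0.3600   0.0950   0.0500]
  [ 0.1275   0.3625   0.0775]
  [ 0.3525   0.2425   0.4675]
(I − A)⁻¹ = adj(I−A) / det(I−A) ≈
  [   1.67247     0.44135     0.23229]
  [   0.59233     1.68409     0.36005]
  [   1.63763     1.12660     2.17189]
The output multiplier for sector j is the column-j sum of the Leontief inverse (I − A)⁻¹ = adj(I−A) / det(I−A).
Column B of adj(I−A): (0.3600, 0.1275, 0.3525); det(I−A) = 0.21525.
m_B = (0.3600 + 0.1275 + 0.3525) / 0.21525 = 0.84 / 0.21525 ≈ 3.9024.

m_B = 3.9024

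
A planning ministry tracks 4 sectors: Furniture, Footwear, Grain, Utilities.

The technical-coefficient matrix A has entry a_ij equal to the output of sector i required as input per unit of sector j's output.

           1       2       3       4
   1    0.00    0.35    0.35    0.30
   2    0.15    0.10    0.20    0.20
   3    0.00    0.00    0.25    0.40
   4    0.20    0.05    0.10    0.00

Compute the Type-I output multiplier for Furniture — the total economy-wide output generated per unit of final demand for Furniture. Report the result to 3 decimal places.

I − A =
  [   1.00    -0.35    -0.35    -0.30]
  [  -0.15     0.90    -0.20    -0.20]
  [   0.00     0.00     0.75    -0.40]
  [  -0.20    -0.05    -0.10     1.00]
Compute the cofactors C_ij = (−1)^(i+j)·(3×3 minor ij) of I−A; the adjugate is their transpose:
adj(I−A) = Cᵀ =
  [ 0.627500   0.266750   0.418500   0.409000]
  [ 0.152500   0.637000   0.279000   0.284750]
  [ 0.075000   0.048000   0.767250   0.339000]
  [ 0.140625   0.090000   0.174375   0.635625]
det(I−A) = Σ_j (I−A)_1j·C_1j = (1.00)(0.627500) + (-0.35)(0.152500) + (-0.35)(0.075000) + (-0.30)(0.140625) = 0.5056875
(I − A)⁻¹ = adj(I−A) / det(I−A) ≈
  [   1.2409     0.5275     0.8276     0.8088]
  [   0.3016     1.2597     0.5517     0.5631]
  [   0.1483     0.0949     1.5172     0.6704]
  [   0.2781     0.1780     0.3448     1.2570]
The output multiplier for sector j is the column-j sum of the Leontief inverse (I − A)⁻¹ = adj(I−A) / det(I−A).
Column 1 of adj(I−A): (0.627500, 0.152500, 0.075000, 0.140625); det(I−A) = 0.5056875.
m_1 = (0.627500 + 0.152500 + 0.075000 + 0.140625) / 0.5056875 = 0.995625 / 0.5056875 ≈ 1.969.

m_1 = 1.969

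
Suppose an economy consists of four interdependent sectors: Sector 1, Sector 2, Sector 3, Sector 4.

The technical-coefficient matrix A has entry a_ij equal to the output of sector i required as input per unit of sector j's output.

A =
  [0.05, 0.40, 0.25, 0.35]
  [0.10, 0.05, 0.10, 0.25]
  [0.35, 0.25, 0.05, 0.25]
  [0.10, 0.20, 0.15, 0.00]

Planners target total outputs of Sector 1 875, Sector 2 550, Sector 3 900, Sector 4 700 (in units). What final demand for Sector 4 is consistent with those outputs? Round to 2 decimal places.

d_4 = 367.50

I − A =
  [   0.95    -0.40    -0.25    -0.35]
  [  -0.10     0.95    -0.10    -0.25]
  [  -0.35    -0.25     0.95    -0.25]
  [  -0.10    -0.20    -0.15     1.00]
d = (I − A) x:
  d_1 = (+0.95)·875 + (-0.40)·550 + (-0.25)·900 + (-0.35)·700 = 141.25
  d_2 = (-0.10)·875 + (+0.95)·550 + (-0.10)·900 + (-0.25)·700 = 170.00
  d_3 = (-0.35)·875 + (-0.25)·550 + (+0.95)·900 + (-0.25)·700 = 236.25
  d_4 = (-0.10)·875 + (-0.20)·550 + (-0.15)·900 + (+1.00)·700 = 367.50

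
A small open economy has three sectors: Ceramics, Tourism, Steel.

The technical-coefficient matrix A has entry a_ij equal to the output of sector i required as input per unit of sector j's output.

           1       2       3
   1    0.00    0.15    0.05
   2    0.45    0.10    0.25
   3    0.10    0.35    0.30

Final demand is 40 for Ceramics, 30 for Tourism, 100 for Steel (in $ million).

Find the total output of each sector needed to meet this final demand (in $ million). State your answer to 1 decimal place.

x_1 = 70.2, x_2 = 128.8, x_3 = 217.3

I − A =
  [   1.00    -0.15    -0.05]
  [  -0.45     0.90    -0.25]
  [  -0.10    -0.35     0.70]
Cofactors of I−A, C_ij = (−1)^(i+j)·(minor ij) (rows/columns in the sector order above):
  C_11 = (0.90)(0.70) − (-0.25)(-0.35) = 0.5425
  C_12 = −[(-0.45)(0.70) − (-0.25)(-0.10)] = 0.3400
  C_13 = (-0.45)(-0.35) − (0.90)(-0.10) = 0.2475
  C_21 = −[(-0.15)(0.70) − (-0.05)(-0.35)] = 0.1225
  C_22 = (1.00)(0.70) − (-0.05)(-0.10) = 0.6950
  C_23 = −[(1.00)(-0.35) − (-0.15)(-0.10)] = 0.3650
  C_31 = (-0.15)(-0.25) − (-0.05)(0.90) = 0.0825
  C_32 = −[(1.00)(-0.25) − (-0.05)(-0.45)] = 0.2725
  C_33 = (1.00)(0.90) − (-0.15)(-0.45) = 0.8325
det(I−A) = Σ_j (I−A)_1j·C_1j = (1.00)(0.5425) + (-0.15)(0.3400) + (-0.05)(0.2475) = 0.479125
adj(I−A) = Cᵀ =
  [ 0.5425   0.1225   0.0825]
  [ 0.3400   0.6950   0.2725]
  [ 0.2475   0.3650   0.8325]
(I − A)⁻¹ = adj(I−A) / det(I−A) ≈
  [   1.1323     0.2557     0.1722]
  [   0.7096     1.4506     0.5687]
  [   0.5166     0.7618     1.7375]
x = (I − A)⁻¹ d = adj(I−A)·d / det(I−A), with det(I−A) = 0.479125:
  x_1 = (0.5425·40 + 0.1225·30 + 0.0825·100) / 0.479125 = 33.625 / 0.479125 ≈ 70.2
  x_2 = (0.3400·40 + 0.6950·30 + 0.2725·100) / 0.479125 = 61.70 / 0.479125 ≈ 128.8
  x_3 = (0.2475·40 + 0.3650·30 + 0.8325·100) / 0.479125 = 104.10 / 0.479125 ≈ 217.3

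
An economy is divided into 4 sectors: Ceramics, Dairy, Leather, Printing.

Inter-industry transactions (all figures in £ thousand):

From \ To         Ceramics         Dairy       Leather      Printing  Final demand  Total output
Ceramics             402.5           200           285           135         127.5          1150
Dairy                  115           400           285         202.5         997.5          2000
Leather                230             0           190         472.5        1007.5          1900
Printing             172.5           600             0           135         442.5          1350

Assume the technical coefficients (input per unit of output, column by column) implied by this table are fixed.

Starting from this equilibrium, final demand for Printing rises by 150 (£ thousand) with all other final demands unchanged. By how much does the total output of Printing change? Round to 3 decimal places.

Technical coefficients a_ij = z_ij / X_j:
  a_CC = 402.5/1150 = 0.35, a_DC = 115/1150 = 0.10, a_LC = 230/1150 = 0.20, a_PC = 172.5/1150 = 0.15
  a_CD = 200/2000 = 0.10, a_DD = 400/2000 = 0.20, a_LD = 0/2000 = 0.00, a_PD = 600/2000 = 0.30
  a_CL = 285/1900 = 0.15, a_DL = 285/1900 = 0.15, a_LL = 190/1900 = 0.10, a_PL = 0/1900 = 0.00
  a_CP = 135/1350 = 0.10, a_DP = 202.5/1350 = 0.15, a_LP = 472.5/1350 = 0.35, a_PP = 135/1350 = 0.10
I − A =
  [   0.65    -0.10    -0.15    -0.10]
  [  -0.10     0.80    -0.15    -0.15]
  [  -0.20     0.00     0.90    -0.35]
  [  -0.15    -0.30     0.00     0.90]
Compute the cofactors C_ij = (−1)^(i+j)·(3×3 minor ij) of I−A; the adjugate is their transpose:
adj(I−A) = Cᵀ =
  [ 0.591750   0.123750   0.119250   0.132750]
  [ 0.136125   0.478125   0.102375   0.134625]
  [ 0.187500   0.097500   0.412500   0.197500]
  [ 0.144000   0.180000   0.054000   0.432000]
det(I−A) = Σ_j (I−A)_1j·C_1j = (0.65)(0.591750) + (-0.10)(0.136125) + (-0.15)(0.187500) + (-0.10)(0.144000) = 0.3285
(I − A)⁻¹ = adj(I−A) / det(I−A) ≈
  [   1.8014     0.3767     0.3630     0.4041]
  [   0.4144     1.4555     0.3116     0.4098]
  [   0.5708     0.2968     1.2557     0.6012]
  [   0.4384     0.5479     0.1644     1.3151]
Δx = (I − A)⁻¹ Δd with Δd having +150 in the Printing component and 0 elsewhere.
So Δx_P = L_PP · (+150), where L_PP = adj(I−A)_PP / det(I−A) = 0.432000 / 0.3285.
Δx_P = 0.432000 × (+150) / 0.3285 = 64.80 / 0.3285 ≈ 197.260.

Δx_P = 197.260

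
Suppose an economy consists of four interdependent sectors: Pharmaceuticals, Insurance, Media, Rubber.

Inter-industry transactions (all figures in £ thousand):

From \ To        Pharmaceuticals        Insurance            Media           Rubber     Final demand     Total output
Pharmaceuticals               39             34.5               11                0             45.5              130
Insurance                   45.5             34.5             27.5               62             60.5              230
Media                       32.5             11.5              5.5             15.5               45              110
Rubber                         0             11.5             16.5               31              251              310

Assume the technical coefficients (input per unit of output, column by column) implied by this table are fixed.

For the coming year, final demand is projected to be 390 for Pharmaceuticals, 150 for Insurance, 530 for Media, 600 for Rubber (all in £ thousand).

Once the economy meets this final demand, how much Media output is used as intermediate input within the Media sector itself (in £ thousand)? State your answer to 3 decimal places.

Technical coefficients a_ij = z_ij / X_j:
  a_PP = 39/130 = 0.30, a_IP = 45.5/130 = 0.35, a_MP = 32.5/130 = 0.25, a_RP = 0/130 = 0.00
  a_PI = 34.5/230 = 0.15, a_II = 34.5/230 = 0.15, a_MI = 11.5/230 = 0.05, a_RI = 11.5/230 = 0.05
  a_PM = 11/110 = 0.10, a_IM = 27.5/110 = 0.25, a_MM = 5.5/110 = 0.05, a_RM = 16.5/110 = 0.15
  a_PR = 0/310 = 0.00, a_IR = 62/310 = 0.20, a_MR = 15.5/310 = 0.05, a_RR = 31/310 = 0.10
I − A =
  [   0.70    -0.15    -0.10     0.00]
  [  -0.35     0.85    -0.25    -0.20]
  [  -0.25    -0.05     0.95    -0.05]
  [   0.00    -0.05    -0.15     0.90]
Compute the cofactors C_ij = (−1)^(i+j)·(3×3 minor ij) of I−A; the adjugate is their transpose:
adj(I−A) = Cᵀ =
  [ 0.697500   0.131875   0.113750   0.035625]
  [ 0.360375   0.570750   0.210000   0.138500]
  [ 0.205375   0.067000   0.481250   0.041625]
  [ 0.054250   0.042875   0.091875   0.474250]
det(I−A) = Σ_j (I−A)_1j·C_1j = (0.70)(0.697500) + (-0.15)(0.360375) + (-0.10)(0.205375) + (0.00)(0.054250) = 0.41365625
(I − A)⁻¹ = adj(I−A) / det(I−A) ≈
  [   1.6862     0.3188     0.2750     0.0861]
  [   0.8712     1.3798     0.5077     0.3348]
  [   0.4965     0.1620     1.1634     0.1006]
  [   0.1311     0.1036     0.2221     1.1465]
First solve x = (I − A)⁻¹ d = adj(I−A)·d / det(I−A); in particular x_M = (0.205375·390 + 0.067000·150 + 0.481250·530 + 0.041625·600) / 0.41365625 = 370.18375 / 0.41365625 ≈ 894.90670.
Intermediate flow from M to M: z_MM = a_MM · x_M = 0.05 × 370.18375 / 0.41365625 = 18.5091875 / 0.41365625 ≈ 44.745.

z_MM = 44.745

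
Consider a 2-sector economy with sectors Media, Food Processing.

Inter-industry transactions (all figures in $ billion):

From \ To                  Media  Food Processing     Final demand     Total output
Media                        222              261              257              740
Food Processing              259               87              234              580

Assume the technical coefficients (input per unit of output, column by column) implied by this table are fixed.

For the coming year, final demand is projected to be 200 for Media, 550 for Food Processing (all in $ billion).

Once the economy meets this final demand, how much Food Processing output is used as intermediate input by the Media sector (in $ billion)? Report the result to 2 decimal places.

z_FM = 334.00

Technical coefficients a_ij = z_ij / X_j:
  a_MM = 222/740 = 0.30, a_FM = 259/740 = 0.35
  a_MF = 261/580 = 0.45, a_FF = 87/580 = 0.15
I − A =
  [   0.70    -0.45]
  [  -0.35     0.85]
det(I−A) = (0.70)(0.85) − (-0.45)(-0.35) = 0.4375
adj(I−A) = [[0.85, 0.45], [0.35, 0.70]]
(I − A)⁻¹ = adj(I−A) / det(I−A) ≈
  [   1.9429     1.0286]
  [   0.8000     1.6000]
First solve x = (I − A)⁻¹ d = adj(I−A)·d / det(I−A); in particular x_M = (0.85·200 + 0.45·550) / 0.4375 = 417.50 / 0.4375 ≈ 954.2857.
Intermediate flow from F to M: z_FM = a_FM · x_M = 0.35 × 417.50 / 0.4375 = 146.125 / 0.4375 = 334.00.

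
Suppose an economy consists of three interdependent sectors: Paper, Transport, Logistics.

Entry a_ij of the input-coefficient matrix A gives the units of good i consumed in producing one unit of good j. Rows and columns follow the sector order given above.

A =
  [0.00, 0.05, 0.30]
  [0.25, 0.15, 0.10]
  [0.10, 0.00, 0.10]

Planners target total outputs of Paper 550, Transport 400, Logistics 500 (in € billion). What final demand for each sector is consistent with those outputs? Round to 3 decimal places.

d_1 = 380.000, d_2 = 152.500, d_3 = 395.000

I − A =
  [   1.00    -0.05    -0.30]
  [  -0.25     0.85    -0.10]
  [  -0.10     0.00     0.90]
d = (I − A) x:
  d_1 = (+1.00)·550 + (-0.05)·400 + (-0.30)·500 = 380.000
  d_2 = (-0.25)·550 + (+0.85)·400 + (-0.10)·500 = 152.500
  d_3 = (-0.10)·550 + (+0.00)·400 + (+0.90)·500 = 395.000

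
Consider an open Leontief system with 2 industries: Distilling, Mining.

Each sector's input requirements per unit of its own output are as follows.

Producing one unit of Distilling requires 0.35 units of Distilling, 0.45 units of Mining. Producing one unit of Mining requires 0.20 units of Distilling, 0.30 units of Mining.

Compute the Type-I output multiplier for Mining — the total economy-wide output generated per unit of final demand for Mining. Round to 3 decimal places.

I − A =
  [   0.65    -0.20]
  [  -0.45     0.70]
det(I−A) = (0.65)(0.70) − (-0.20)(-0.45) = 0.3650
adj(I−A) = [[0.70, 0.20], [0.45, 0.65]]
(I − A)⁻¹ = adj(I−A) / det(I−A) ≈
  [   1.9178     0.5479]
  [   1.2329     1.7808]
The output multiplier for sector j is the column-j sum of the Leontief inverse (I − A)⁻¹ = adj(I−A) / det(I−A).
Column M of adj(I−A): (0.20, 0.65); det(I−A) = 0.3650.
m_M = (0.20 + 0.65) / 0.3650 = 0.85 / 0.3650 ≈ 2.329.

m_M = 2.329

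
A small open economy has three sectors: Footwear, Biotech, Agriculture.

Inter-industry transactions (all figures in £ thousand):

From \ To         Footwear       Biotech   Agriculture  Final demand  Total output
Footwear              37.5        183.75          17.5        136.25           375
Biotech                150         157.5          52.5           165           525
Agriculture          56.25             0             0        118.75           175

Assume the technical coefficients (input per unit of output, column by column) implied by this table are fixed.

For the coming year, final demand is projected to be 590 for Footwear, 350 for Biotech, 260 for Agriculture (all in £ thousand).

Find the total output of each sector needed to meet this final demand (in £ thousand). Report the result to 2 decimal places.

x_1 = 1252.83, x_2 = 1407.87, x_3 = 447.92

Technical coefficients a_ij = z_ij / X_j:
  a_11 = 37.5/375 = 0.10, a_21 = 150/375 = 0.40, a_31 = 56.25/375 = 0.15
  a_12 = 183.75/525 = 0.35, a_22 = 157.5/525 = 0.30, a_32 = 0/525 = 0.00
  a_13 = 17.5/175 = 0.10, a_23 = 52.5/175 = 0.30, a_33 = 0/175 = 0.00
I − A =
  [   0.90    -0.35    -0.10]
  [  -0.40     0.70    -0.30]
  [  -0.15     0.00     1.00]
Cofactors of I−A, C_ij = (−1)^(i+j)·(minor ij) (rows/columns in the sector order above):
  C_11 = (0.70)(1.00) − (-0.30)(0.00) = 0.7000
  C_12 = −[(-0.40)(1.00) − (-0.30)(-0.15)] = 0.4450
  C_13 = (-0.40)(0.00) − (0.70)(-0.15) = 0.1050
  C_21 = −[(-0.35)(1.00) − (-0.10)(0.00)] = 0.3500
  C_22 = (0.90)(1.00) − (-0.10)(-0.15) = 0.8850
  C_23 = −[(0.90)(0.00) − (-0.35)(-0.15)] = 0.0525
  C_31 = (-0.35)(-0.30) − (-0.10)(0.70) = 0.1750
  C_32 = −[(0.90)(-0.30) − (-0.10)(-0.40)] = 0.3100
  C_33 = (0.90)(0.70) − (-0.35)(-0.40) = 0.4900
det(I−A) = Σ_j (I−A)_1j·C_1j = (0.90)(0.7000) + (-0.35)(0.4450) + (-0.10)(0.1050) = 0.46375
adj(I−A) = Cᵀ =
  [ 0.7000   0.3500   0.1750]
  [ 0.4450   0.8850   0.3100]
  [ 0.1050   0.0525   0.4900]
(I − A)⁻¹ = adj(I−A) / det(I−A) ≈
  [   1.5094     0.7547     0.3774]
  [   0.9596     1.9084     0.6685]
  [   0.2264     0.1132     1.0566]
x = (I − A)⁻¹ d = adj(I−A)·d / det(I−A), with det(I−A) = 0.46375:
  x_1 = (0.7000·590 + 0.3500·350 + 0.1750·260) / 0.46375 = 581.00 / 0.46375 ≈ 1252.83
  x_2 = (0.4450·590 + 0.8850·350 + 0.3100·260) / 0.46375 = 652.90 / 0.46375 ≈ 1407.87
  x_3 = (0.1050·590 + 0.0525·350 + 0.4900·260) / 0.46375 = 207.725 / 0.46375 ≈ 447.92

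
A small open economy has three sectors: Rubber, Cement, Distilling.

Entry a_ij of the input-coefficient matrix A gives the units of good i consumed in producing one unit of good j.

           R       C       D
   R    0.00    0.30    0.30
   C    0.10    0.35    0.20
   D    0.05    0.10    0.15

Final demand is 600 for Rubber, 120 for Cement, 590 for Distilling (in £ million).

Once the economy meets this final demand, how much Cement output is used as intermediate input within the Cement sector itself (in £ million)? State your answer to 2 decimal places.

I − A =
  [   1.00    -0.30    -0.30]
  [  -0.10     0.65    -0.20]
  [  -0.05    -0.10     0.85]
Cofactors of I−A, C_ij = (−1)^(i+j)·(minor ij) (rows/columns in the sector order above):
  C_11 = (0.65)(0.85) − (-0.20)(-0.10) = 0.5325
  C_12 = −[(-0.10)(0.85) − (-0.20)(-0.05)] = 0.0950
  C_13 = (-0.10)(-0.10) − (0.65)(-0.05) = 0.0425
  C_21 = −[(-0.30)(0.85) − (-0.30)(-0.10)] = 0.2850
  C_22 = (1.00)(0.85) − (-0.30)(-0.05) = 0.8350
  C_23 = −[(1.00)(-0.10) − (-0.30)(-0.05)] = 0.1150
  C_31 = (-0.30)(-0.20) − (-0.30)(0.65) = 0.2550
  C_32 = −[(1.00)(-0.20) − (-0.30)(-0.10)] = 0.2300
  C_33 = (1.00)(0.65) − (-0.30)(-0.10) = 0.6200
det(I−A) = Σ_j (I−A)_1j·C_1j = (1.00)(0.5325) + (-0.30)(0.0950) + (-0.30)(0.0425) = 0.49125
adj(I−A) = Cᵀ =
  [ 0.5325   0.2850   0.2550]
  [ 0.0950   0.8350   0.2300]
  [ 0.0425   0.1150   0.6200]
(I − A)⁻¹ = adj(I−A) / det(I−A) ≈
  [   1.0840     0.5802     0.5191]
  [   0.1934     1.6997     0.4682]
  [   0.0865     0.2341     1.2621]
First solve x = (I − A)⁻¹ d = adj(I−A)·d / det(I−A); in particular x_C = (0.0950·600 + 0.8350·120 + 0.2300·590) / 0.49125 = 292.90 / 0.49125 ≈ 596.2341.
Intermediate flow from C to C: z_CC = a_CC · x_C = 0.35 × 292.90 / 0.49125 = 102.515 / 0.49125 ≈ 208.68.

z_CC = 208.68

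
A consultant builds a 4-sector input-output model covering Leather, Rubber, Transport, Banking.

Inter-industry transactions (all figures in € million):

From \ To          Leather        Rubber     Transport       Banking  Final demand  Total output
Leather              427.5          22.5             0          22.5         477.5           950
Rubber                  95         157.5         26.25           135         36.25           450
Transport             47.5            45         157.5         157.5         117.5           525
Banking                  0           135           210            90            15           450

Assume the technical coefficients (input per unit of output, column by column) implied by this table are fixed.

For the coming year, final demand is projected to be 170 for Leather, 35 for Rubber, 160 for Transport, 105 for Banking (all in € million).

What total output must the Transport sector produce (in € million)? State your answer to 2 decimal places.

x_3 = 627.99

Technical coefficients a_ij = z_ij / X_j:
  a_11 = 427.5/950 = 0.45, a_21 = 95/950 = 0.10, a_31 = 47.5/950 = 0.05, a_41 = 0/950 = 0.00
  a_12 = 22.5/450 = 0.05, a_22 = 157.5/450 = 0.35, a_32 = 45/450 = 0.10, a_42 = 135/450 = 0.30
  a_13 = 0/525 = 0.00, a_23 = 26.25/525 = 0.05, a_33 = 157.5/525 = 0.30, a_43 = 210/525 = 0.40
  a_14 = 22.5/450 = 0.05, a_24 = 135/450 = 0.30, a_34 = 157.5/450 = 0.35, a_44 = 90/450 = 0.20
I − A =
  [   0.55    -0.05     0.00    -0.05]
  [  -0.10     0.65    -0.05    -0.30]
  [  -0.05    -0.10     0.70    -0.35]
  [   0.00    -0.30    -0.40     0.80]
Compute the cofactors C_ij = (−1)^(i+j)·(3×3 minor ij) of I−A; the adjugate is their transpose:
adj(I−A) = Cᵀ =
  [ 0.188750   0.033500   0.021750   0.033875]
  [ 0.050000   0.230000   0.090000   0.128750]
  [ 0.040000   0.104500   0.231000   0.142750]
  [ 0.038750   0.138500   0.149250   0.243875]
det(I−A) = Σ_j (I−A)_1j·C_1j = (0.55)(0.188750) + (-0.05)(0.050000) + (0.00)(0.040000) + (-0.05)(0.038750) = 0.099375
(I − A)⁻¹ = adj(I−A) / det(I−A) ≈
  [   1.8994     0.3371     0.2189     0.3409]
  [   0.5031     2.3145     0.9057     1.2956]
  [   0.4025     1.0516     2.3245     1.4365]
  [   0.3899     1.3937     1.5019     2.4541]
x = (I − A)⁻¹ d = adj(I−A)·d / det(I−A), with det(I−A) = 0.099375:
  x_1 = (0.188750·170 + 0.033500·35 + 0.021750·160 + 0.033875·105) / 0.099375 = 40.296875 / 0.099375 ≈ 405.50
  x_2 = (0.050000·170 + 0.230000·35 + 0.090000·160 + 0.128750·105) / 0.099375 = 44.46875 / 0.099375 ≈ 447.48
  x_3 = (0.040000·170 + 0.104500·35 + 0.231000·160 + 0.142750·105) / 0.099375 = 62.40625 / 0.099375 ≈ 627.99
  x_4 = (0.038750·170 + 0.138500·35 + 0.149250·160 + 0.243875·105) / 0.099375 = 60.921875 / 0.099375 ≈ 613.05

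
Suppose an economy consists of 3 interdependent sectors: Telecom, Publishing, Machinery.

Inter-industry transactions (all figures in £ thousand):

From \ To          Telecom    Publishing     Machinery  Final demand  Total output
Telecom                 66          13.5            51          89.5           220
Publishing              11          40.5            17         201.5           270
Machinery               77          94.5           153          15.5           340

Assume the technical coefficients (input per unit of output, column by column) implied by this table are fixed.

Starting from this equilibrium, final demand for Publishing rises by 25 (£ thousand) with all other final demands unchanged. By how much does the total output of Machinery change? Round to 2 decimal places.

Δx_3 = 24.72

Technical coefficients a_ij = z_ij / X_j:
  a_11 = 66/220 = 0.30, a_21 = 11/220 = 0.05, a_31 = 77/220 = 0.35
  a_12 = 13.5/270 = 0.05, a_22 = 40.5/270 = 0.15, a_32 = 94.5/270 = 0.35
  a_13 = 51/340 = 0.15, a_23 = 17/340 = 0.05, a_33 = 153/340 = 0.45
I − A =
  [   0.70    -0.05    -0.15]
  [  -0.05     0.85    -0.05]
  [  -0.35    -0.35     0.55]
Cofactors of I−A, C_ij = (−1)^(i+j)·(minor ij) (rows/columns in the sector order above):
  C_11 = (0.85)(0.55) − (-0.05)(-0.35) = 0.4500
  C_12 = −[(-0.05)(0.55) − (-0.05)(-0.35)] = 0.0450
  C_13 = (-0.05)(-0.35) − (0.85)(-0.35) = 0.3150
  C_21 = −[(-0.05)(0.55) − (-0.15)(-0.35)] = 0.0800
  C_22 = (0.70)(0.55) − (-0.15)(-0.35) = 0.3325
  C_23 = −[(0.70)(-0.35) − (-0.05)(-0.35)] = 0.2625
  C_31 = (-0.05)(-0.05) − (-0.15)(0.85) = 0.1300
  C_32 = −[(0.70)(-0.05) − (-0.15)(-0.05)] = 0.0425
  C_33 = (0.70)(0.85) − (-0.05)(-0.05) = 0.5925
det(I−A) = Σ_j (I−A)_1j·C_1j = (0.70)(0.4500) + (-0.05)(0.0450) + (-0.15)(0.3150) = 0.2655
adj(I−A) = Cᵀ =
  [ 0.4500   0.0800   0.1300]
  [ 0.0450   0.3325   0.0425]
  [ 0.3150   0.2625   0.5925]
(I − A)⁻¹ = adj(I−A) / det(I−A) ≈
  [   1.6949     0.3013     0.4896]
  [   0.1695     1.2524     0.1601]
  [   1.1864     0.9887     2.2316]
Δx = (I − A)⁻¹ Δd with Δd having +25 in the Publishing component and 0 elsewhere.
So Δx_3 = L_32 · (+25), where L_32 = adj(I−A)_32 / det(I−A) = 0.2625 / 0.2655.
Δx_3 = 0.2625 × (+25) / 0.2655 = 6.5625 / 0.2655 ≈ 24.72.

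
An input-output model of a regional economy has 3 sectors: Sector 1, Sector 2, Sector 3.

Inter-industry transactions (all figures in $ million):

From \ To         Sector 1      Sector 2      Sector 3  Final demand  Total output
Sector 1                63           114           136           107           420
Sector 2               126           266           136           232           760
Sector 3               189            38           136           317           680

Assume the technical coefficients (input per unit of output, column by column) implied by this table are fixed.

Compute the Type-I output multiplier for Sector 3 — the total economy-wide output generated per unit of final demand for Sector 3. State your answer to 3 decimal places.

Technical coefficients a_ij = z_ij / X_j:
  a_11 = 63/420 = 0.15, a_21 = 126/420 = 0.30, a_31 = 189/420 = 0.45
  a_12 = 114/760 = 0.15, a_22 = 266/760 = 0.35, a_32 = 38/760 = 0.05
  a_13 = 136/680 = 0.20, a_23 = 136/680 = 0.20, a_33 = 136/680 = 0.20
I − A =
  [   0.85    -0.15    -0.20]
  [  -0.30     0.65    -0.20]
  [  -0.45    -0.05     0.80]
Cofactors of I−A, C_ij = (−1)^(i+j)·(minor ij) (rows/columns in the sector order above):
  C_11 = (0.65)(0.80) − (-0.20)(-0.05) = 0.5100
  C_12 = −[(-0.30)(0.80) − (-0.20)(-0.45)] = 0.3300
  C_13 = (-0.30)(-0.05) − (0.65)(-0.45) = 0.3075
  C_21 = −[(-0.15)(0.80) − (-0.20)(-0.05)] = 0.1300
  C_22 = (0.85)(0.80) − (-0.20)(-0.45) = 0.5900
  C_23 = −[(0.85)(-0.05) − (-0.15)(-0.45)] = 0.1100
  C_31 = (-0.15)(-0.20) − (-0.20)(0.65) = 0.1600
  C_32 = −[(0.85)(-0.20) − (-0.20)(-0.30)] = 0.2300
  C_33 = (0.85)(0.65) − (-0.15)(-0.30) = 0.5075
det(I−A) = Σ_j (I−A)_1j·C_1j = (0.85)(0.5100) + (-0.15)(0.3300) + (-0.20)(0.3075) = 0.3225
adj(I−A) = Cᵀ =
  [ 0.5100   0.1300   0.1600]
  [ 0.3300   0.5900   0.2300]
  [ 0.3075   0.1100   0.5075]
(I − A)⁻¹ = adj(I−A) / det(I−A) ≈
  [   1.5814     0.4031     0.4961]
  [   1.0233     1.8295     0.7132]
  [   0.9535     0.3411     1.5736]
The output multiplier for sector j is the column-j sum of the Leontief inverse (I − A)⁻¹ = adj(I−A) / det(I−A).
Column 3 of adj(I−A): (0.1600, 0.2300, 0.5075); det(I−A) = 0.3225.
m_3 = (0.1600 + 0.2300 + 0.5075) / 0.3225 = 0.8975 / 0.3225 ≈ 2.783.

m_3 = 2.783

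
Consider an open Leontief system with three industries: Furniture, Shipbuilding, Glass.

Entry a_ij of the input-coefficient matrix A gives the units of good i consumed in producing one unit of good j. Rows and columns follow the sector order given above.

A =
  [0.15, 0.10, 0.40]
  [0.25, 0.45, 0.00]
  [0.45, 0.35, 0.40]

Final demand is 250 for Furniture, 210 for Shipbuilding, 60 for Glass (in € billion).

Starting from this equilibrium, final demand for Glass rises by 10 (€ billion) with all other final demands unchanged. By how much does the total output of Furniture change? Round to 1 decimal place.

I − A =
  [   0.85    -0.10    -0.40]
  [  -0.25     0.55     0.00]
  [  -0.45    -0.35     0.60]
Cofactors of I−A, C_ij = (−1)^(i+j)·(minor ij) (rows/columns in the sector order above):
  C_11 = (0.55)(0.60) − (0.00)(-0.35) = 0.3300
  C_12 = −[(-0.25)(0.60) − (0.00)(-0.45)] = 0.1500
  C_13 = (-0.25)(-0.35) − (0.55)(-0.45) = 0.3350
  C_21 = −[(-0.10)(0.60) − (-0.40)(-0.35)] = 0.2000
  C_22 = (0.85)(0.60) − (-0.40)(-0.45) = 0.3300
  C_23 = −[(0.85)(-0.35) − (-0.10)(-0.45)] = 0.3425
  C_31 = (-0.10)(0.00) − (-0.40)(0.55) = 0.2200
  C_32 = −[(0.85)(0.00) − (-0.40)(-0.25)] = 0.1000
  C_33 = (0.85)(0.55) − (-0.10)(-0.25) = 0.4425
det(I−A) = Σ_j (I−A)_1j·C_1j = (0.85)(0.3300) + (-0.10)(0.1500) + (-0.40)(0.3350) = 0.1315
adj(I−A) = Cᵀ =
  [ 0.3300   0.2000   0.2200]
  [ 0.1500   0.3300   0.1000]
  [ 0.3350   0.3425   0.4425]
(I − A)⁻¹ = adj(I−A) / det(I−A) ≈
  [   2.5095     1.5209     1.6730]
  [   1.1407     2.5095     0.7605]
  [   2.5475     2.6046     3.3650]
Δx = (I − A)⁻¹ Δd with Δd having +10 in the Glass component and 0 elsewhere.
So Δx_F = L_FG · (+10), where L_FG = adj(I−A)_FG / det(I−A) = 0.2200 / 0.1315.
Δx_F = 0.2200 × (+10) / 0.1315 = 2.20 / 0.1315 ≈ 16.7.

Δx_F = 16.7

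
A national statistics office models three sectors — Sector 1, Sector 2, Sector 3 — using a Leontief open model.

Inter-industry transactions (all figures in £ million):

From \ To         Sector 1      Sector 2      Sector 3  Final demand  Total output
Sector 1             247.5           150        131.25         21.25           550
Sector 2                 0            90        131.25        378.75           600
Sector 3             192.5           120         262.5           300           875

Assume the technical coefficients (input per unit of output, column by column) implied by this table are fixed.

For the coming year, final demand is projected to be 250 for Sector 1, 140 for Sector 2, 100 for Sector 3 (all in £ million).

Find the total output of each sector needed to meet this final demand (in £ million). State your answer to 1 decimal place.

Technical coefficients a_ij = z_ij / X_j:
  a_11 = 247.5/550 = 0.45, a_21 = 0/550 = 0.00, a_31 = 192.5/550 = 0.35
  a_12 = 150/600 = 0.25, a_22 = 90/600 = 0.15, a_32 = 120/600 = 0.20
  a_13 = 131.25/875 = 0.15, a_23 = 131.25/875 = 0.15, a_33 = 262.5/875 = 0.30
I − A =
  [   0.55    -0.25    -0.15]
  [   0.00     0.85    -0.15]
  [  -0.35    -0.20     0.70]
Cofactors of I−A, C_ij = (−1)^(i+j)·(minor ij) (rows/columns in the sector order above):
  C_11 = (0.85)(0.70) − (-0.15)(-0.20) = 0.5650
  C_12 = −[(0.00)(0.70) − (-0.15)(-0.35)] = 0.0525
  C_13 = (0.00)(-0.20) − (0.85)(-0.35) = 0.2975
  C_21 = −[(-0.25)(0.70) − (-0.15)(-0.20)] = 0.2050
  C_22 = (0.55)(0.70) − (-0.15)(-0.35) = 0.3325
  C_23 = −[(0.55)(-0.20) − (-0.25)(-0.35)] = 0.1975
  C_31 = (-0.25)(-0.15) − (-0.15)(0.85) = 0.1650
  C_32 = −[(0.55)(-0.15) − (-0.15)(0.00)] = 0.0825
  C_33 = (0.55)(0.85) − (-0.25)(0.00) = 0.4675
det(I−A) = Σ_j (I−A)_1j·C_1j = (0.55)(0.5650) + (-0.25)(0.0525) + (-0.15)(0.2975) = 0.2530
adj(I−A) = Cᵀ =
  [ 0.5650   0.2050   0.1650]
  [ 0.0525   0.3325   0.0825]
  [ 0.2975   0.1975   0.4675]
(I − A)⁻¹ = adj(I−A) / det(I−A) ≈
  [   2.2332     0.8103     0.6522]
  [   0.2075     1.3142     0.3261]
  [   1.1759     0.7806     1.8478]
x = (I − A)⁻¹ d = adj(I−A)·d / det(I−A), with det(I−A) = 0.2530:
  x_1 = (0.5650·250 + 0.2050·140 + 0.1650·100) / 0.2530 = 186.45 / 0.2530 ≈ 737.0
  x_2 = (0.0525·250 + 0.3325·140 + 0.0825·100) / 0.2530 = 67.925 / 0.2530 ≈ 268.5
  x_3 = (0.2975·250 + 0.1975·140 + 0.4675·100) / 0.2530 = 148.775 / 0.2530 ≈ 588.0

x_1 = 737.0, x_2 = 268.5, x_3 = 588.0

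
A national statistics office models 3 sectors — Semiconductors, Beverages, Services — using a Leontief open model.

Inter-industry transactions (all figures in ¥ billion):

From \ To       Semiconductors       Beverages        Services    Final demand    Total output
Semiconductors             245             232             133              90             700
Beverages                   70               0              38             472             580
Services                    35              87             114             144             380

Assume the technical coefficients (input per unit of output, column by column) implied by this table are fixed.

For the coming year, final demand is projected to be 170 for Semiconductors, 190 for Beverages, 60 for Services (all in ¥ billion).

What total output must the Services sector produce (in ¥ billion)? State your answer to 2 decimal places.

Technical coefficients a_ij = z_ij / X_j:
  a_11 = 245/700 = 0.35, a_21 = 70/700 = 0.10, a_31 = 35/700 = 0.05
  a_12 = 232/580 = 0.40, a_22 = 0/580 = 0.00, a_32 = 87/580 = 0.15
  a_13 = 133/380 = 0.35, a_23 = 38/380 = 0.10, a_33 = 114/380 = 0.30
I − A =
  [   0.65    -0.40    -0.35]
  [  -0.10     1.00    -0.10]
  [  -0.05    -0.15     0.70]
Cofactors of I−A, C_ij = (−1)^(i+j)·(minor ij) (rows/columns in the sector order above):
  C_11 = (1.00)(0.70) − (-0.10)(-0.15) = 0.6850
  C_12 = −[(-0.10)(0.70) − (-0.10)(-0.05)] = 0.0750
  C_13 = (-0.10)(-0.15) − (1.00)(-0.05) = 0.0650
  C_21 = −[(-0.40)(0.70) − (-0.35)(-0.15)] = 0.3325
  C_22 = (0.65)(0.70) − (-0.35)(-0.05) = 0.4375
  C_23 = −[(0.65)(-0.15) − (-0.40)(-0.05)] = 0.1175
  C_31 = (-0.40)(-0.10) − (-0.35)(1.00) = 0.3900
  C_32 = −[(0.65)(-0.10) − (-0.35)(-0.10)] = 0.1000
  C_33 = (0.65)(1.00) − (-0.40)(-0.10) = 0.6100
det(I−A) = Σ_j (I−A)_1j·C_1j = (0.65)(0.6850) + (-0.40)(0.0750) + (-0.35)(0.0650) = 0.3925
adj(I−A) = Cᵀ =
  [ 0.6850   0.3325   0.3900]
  [ 0.0750   0.4375   0.1000]
  [ 0.0650   0.1175   0.6100]
(I − A)⁻¹ = adj(I−A) / det(I−A) ≈
  [   1.7452     0.8471     0.9936]
  [   0.1911     1.1146     0.2548]
  [   0.1656     0.2994     1.5541]
x = (I − A)⁻¹ d = adj(I−A)·d / det(I−A), with det(I−A) = 0.3925:
  x_1 = (0.6850·170 + 0.3325·190 + 0.3900·60) / 0.3925 = 203.025 / 0.3925 ≈ 517.26
  x_2 = (0.0750·170 + 0.4375·190 + 0.1000·60) / 0.3925 = 101.875 / 0.3925 ≈ 259.55
  x_3 = (0.0650·170 + 0.1175·190 + 0.6100·60) / 0.3925 = 69.975 / 0.3925 ≈ 178.28

x_3 = 178.28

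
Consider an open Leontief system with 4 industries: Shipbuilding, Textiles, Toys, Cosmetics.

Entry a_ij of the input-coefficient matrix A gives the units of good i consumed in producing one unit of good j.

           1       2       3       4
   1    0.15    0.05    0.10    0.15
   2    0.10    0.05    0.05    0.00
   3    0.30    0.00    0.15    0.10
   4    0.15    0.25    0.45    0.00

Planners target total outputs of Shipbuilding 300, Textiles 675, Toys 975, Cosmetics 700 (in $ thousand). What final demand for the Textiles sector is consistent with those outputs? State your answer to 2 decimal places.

d_2 = 562.50

I − A =
  [   0.85    -0.05    -0.10    -0.15]
  [  -0.10     0.95    -0.05     0.00]
  [  -0.30     0.00     0.85    -0.10]
  [  -0.15    -0.25    -0.45     1.00]
d = (I − A) x:
  d_1 = (+0.85)·300 + (-0.05)·675 + (-0.10)·975 + (-0.15)·700 = 18.75
  d_2 = (-0.10)·300 + (+0.95)·675 + (-0.05)·975 + (+0.00)·700 = 562.50
  d_3 = (-0.30)·300 + (+0.00)·675 + (+0.85)·975 + (-0.10)·700 = 668.75
  d_4 = (-0.15)·300 + (-0.25)·675 + (-0.45)·975 + (+1.00)·700 = 47.50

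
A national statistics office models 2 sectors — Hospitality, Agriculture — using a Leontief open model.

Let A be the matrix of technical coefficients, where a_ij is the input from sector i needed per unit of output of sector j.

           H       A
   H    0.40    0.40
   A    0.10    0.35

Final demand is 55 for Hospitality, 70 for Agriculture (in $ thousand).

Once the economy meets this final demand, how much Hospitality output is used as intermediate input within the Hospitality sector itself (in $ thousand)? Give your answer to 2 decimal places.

I − A =
  [   0.60    -0.40]
  [  -0.10     0.65]
det(I−A) = (0.60)(0.65) − (-0.40)(-0.10) = 0.3500
adj(I−A) = [[0.65, 0.40], [0.10, 0.60]]
(I − A)⁻¹ = adj(I−A) / det(I−A) ≈
  [   1.8571     1.1429]
  [   0.2857     1.7143]
First solve x = (I − A)⁻¹ d = adj(I−A)·d / det(I−A); in particular x_H = (0.65·55 + 0.40·70) / 0.3500 = 63.75 / 0.3500 ≈ 182.1429.
Intermediate flow from H to H: z_HH = a_HH · x_H = 0.40 × 63.75 / 0.3500 = 25.50 / 0.3500 ≈ 72.86.

z_HH = 72.86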